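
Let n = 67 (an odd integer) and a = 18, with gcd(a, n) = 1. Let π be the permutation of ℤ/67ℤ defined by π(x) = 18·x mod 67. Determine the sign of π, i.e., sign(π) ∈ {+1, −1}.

Orbit of 5 under x↦18x: [5, 23, 12, 15, 2, 36, 45]… (length divides ord_67(18)).
Cycle lengths of π_18 on ℤ/67ℤ: [66, 1]; 2 cycles in total.
sign(π) = (−1)^{n − #cycles} = (−1)^{67−2} = (−1)^65 = -1.
The Jacobi symbol (18|67) = -1 (Zolotarev) agrees.

-1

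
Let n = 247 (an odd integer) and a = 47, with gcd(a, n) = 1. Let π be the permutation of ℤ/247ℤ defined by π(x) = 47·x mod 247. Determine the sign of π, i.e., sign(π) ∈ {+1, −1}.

-1

Trace 138: π^k(138) = [138, 64, 44, 92, 125, 194, 226] for k=0..6.
12 cycles of lengths [36, 36, 36, 36, 36, 36, 9, 9, 4, 4, 4, 1].
sign(π) = (−1)^{n − #cycles} = (−1)^{247−12} = (−1)^235 = -1.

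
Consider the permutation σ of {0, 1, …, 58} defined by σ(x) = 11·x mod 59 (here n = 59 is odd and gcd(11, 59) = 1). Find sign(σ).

-1

Orbit of 45 under x↦11x: [45, 23, 17, 10, 51, 30, 35]… (length divides ord_59(11)).
Decompose π into cycles: lengths [58, 1] (2 cycles, including the fixed point 0).
n − c = 59 − 2 = 57; sign = (−1)^57 = -1.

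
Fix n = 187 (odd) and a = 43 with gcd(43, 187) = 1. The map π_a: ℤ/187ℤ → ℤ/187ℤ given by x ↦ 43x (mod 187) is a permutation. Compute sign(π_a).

Trace 32: π^k(32) = [32, 67, 76, 89, 87, 1, 43] for k=0..6.
28 cycles of lengths [8, 8, 8, 8, 8, 8, 8, 8, 8, 8, 8, 8, 8, 8, 8, 8, 8, 8, 8, 8, 8, 8, 2, 2, 2, 2, 2, 1].
Σ(ℓ_i−1) = 187−28 = 159; sign = (−1)^159 = -1.
Check: (43/187) = -1 by Zolotarev.

-1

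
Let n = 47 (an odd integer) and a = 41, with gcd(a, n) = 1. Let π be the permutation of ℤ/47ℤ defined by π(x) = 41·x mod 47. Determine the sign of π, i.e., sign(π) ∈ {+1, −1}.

-1

Orbit of 20 under x↦41x: [20, 21, 15, 4, 23, 3, 29]… (length divides ord_47(41)).
2 cycles of lengths [46, 1].
2 cycles on 47: each ℓ→(−1)^(ℓ−1), product (−1)^45 = -1.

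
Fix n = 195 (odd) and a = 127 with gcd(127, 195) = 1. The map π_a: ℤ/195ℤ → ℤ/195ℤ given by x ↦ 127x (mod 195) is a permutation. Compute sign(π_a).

-1

Orbit of 94 under x↦127x: [94, 43, 1, 127, 139, 103, 16]… (length divides ord_195(127)).
Cycle lengths of π_127 on ℤ/195ℤ: [12, 12, 12, 12, 12, 12, 12, 12, 12, 12, 12, 12, 6, 6, 6, 6, 6, 6, 4, 4, 4, 1, 1, 1]; 24 cycles in total.
n − c = 195 − 24 = 171; sign = (−1)^171 = -1.
Zolotarev: (127|195) = -1, matching the cycle-count sign.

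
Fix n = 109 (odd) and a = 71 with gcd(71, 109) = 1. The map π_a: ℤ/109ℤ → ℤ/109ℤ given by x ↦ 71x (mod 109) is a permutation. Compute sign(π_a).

+1

Orbit of 4 under x↦71x: [4, 66, 108, 38, 82, 45, 34]… (length divides ord_109(71)).
Decompose π into cycles: lengths [18, 18, 18, 18, 18, 18, 1] (7 cycles, including the fixed point 0).
With 7 cycles on 109 points, sign = (−1)^{109−7} = +1.
Check: (71/109) = +1 by Zolotarev.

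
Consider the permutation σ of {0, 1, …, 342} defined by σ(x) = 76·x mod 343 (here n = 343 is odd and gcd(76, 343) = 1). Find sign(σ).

-1

Trace 211: π^k(211) = [211, 258, 57, 216, 295, 125, 239] for k=0..6.
π_76 has 10 disjoint cycles with lengths [98, 98, 98, 14, 14, 14, 2, 2, 2, 1] on {0,…,342}.
With 10 cycles on 343 points, sign = (−1)^{343−10} = -1.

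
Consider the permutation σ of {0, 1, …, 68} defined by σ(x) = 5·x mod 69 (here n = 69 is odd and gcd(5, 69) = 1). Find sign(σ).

+1

Orbit of 68 under x↦5x: [68, 64, 44, 13, 65, 49, 38]… (length divides ord_69(5)).
Cycle type of π: 22×3 + 2 + 1; total 5 cycles.
69 − 5 = 64 transpositions; sign(π) = (−1)^64 = +1.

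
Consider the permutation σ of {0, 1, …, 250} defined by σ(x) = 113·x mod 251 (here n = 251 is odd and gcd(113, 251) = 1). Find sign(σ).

+1

Start at x=20: 20 → 1 → 113 → 219 → 149 → 20 (one orbit).
Decompose π into cycles: lengths [5, 5, 5, 5, 5, 5, 5, 5, 5, 5, 5, 5, 5, 5, 5, 5, 5, 5, 5, 5, 5, 5, 5, 5, 5, 5, 5, 5, 5, 5, 5, 5, 5, 5, 5, 5, 5, 5, 5, 5, 5, 5, 5, 5, 5, 5, 5, 5, 5, 5, 1] (51 cycles, including the fixed point 0).
sign(π) = (−1)^{n − #cycles} = (−1)^{251−51} = (−1)^200 = +1.
Zolotarev: (113|251) = +1, matching the cycle-count sign.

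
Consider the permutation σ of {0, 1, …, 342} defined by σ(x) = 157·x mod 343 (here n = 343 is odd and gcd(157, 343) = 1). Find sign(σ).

Trace 40: π^k(40) = [40, 106, 178, 163, 209, 228, 124] for k=0..6.
The orbit structure of x ↦ 157x mod 343: 4 orbits of sizes [294, 42, 6, 1].
n − c = 343 − 4 = 339; sign = (−1)^339 = -1.
The Jacobi symbol (157|343) = -1 (Zolotarev) agrees.

-1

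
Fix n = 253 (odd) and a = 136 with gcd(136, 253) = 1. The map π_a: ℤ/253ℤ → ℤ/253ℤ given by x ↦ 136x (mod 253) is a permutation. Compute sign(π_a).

-1

Orbit of 251 under x↦136x: [251, 234, 199, 246, 60, 64, 102]… (length divides ord_253(136)).
π_136 has 6 disjoint cycles with lengths [110, 110, 22, 5, 5, 1] on {0,…,252}.
n − c = 253 − 6 = 247; sign = (−1)^247 = -1.
The Jacobi symbol (136|253) = -1 (Zolotarev) agrees.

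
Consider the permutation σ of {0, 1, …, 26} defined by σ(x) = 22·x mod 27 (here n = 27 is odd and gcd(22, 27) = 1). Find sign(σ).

+1

Start at x=16: 16 → 1 → 22 → 25 → 10 → 4 → 7 → … (one orbit).
π_22 has 7 disjoint cycles with lengths [9, 9, 3, 3, 1, 1, 1] on {0,…,26}.
27 − 7 = 20 transpositions; sign(π) = (−1)^20 = +1.
(22|27)_J = +1 (Zolotarev's lemma cross-check).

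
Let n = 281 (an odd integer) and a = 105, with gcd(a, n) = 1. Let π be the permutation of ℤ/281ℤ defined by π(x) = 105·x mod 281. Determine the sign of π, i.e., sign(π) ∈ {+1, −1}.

Orbit of 191 under x↦105x: [191, 104, 242, 120, 236, 52, 121]… (length divides ord_281(105)).
π_105 has 2 disjoint cycles with lengths [280, 1] on {0,…,280}.
With 2 cycles on 281 points, sign = (−1)^{281−2} = -1.
(105|281)_J = -1 (Zolotarev's lemma cross-check).

-1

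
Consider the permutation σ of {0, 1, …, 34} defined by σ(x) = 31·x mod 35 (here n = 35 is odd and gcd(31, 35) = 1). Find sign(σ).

-1

Orbit of 1 under x↦31x: [1, 31, 16, 6, 11, 26]… (length divides ord_35(31)).
Cycle lengths of π_31 on ℤ/35ℤ: [6, 6, 6, 6, 6, 1, 1, 1, 1, 1]; 10 cycles in total.
10 cycles on 35: each ℓ→(−1)^(ℓ−1), product (−1)^25 = -1.
(31|35)_J = -1 (Zolotarev's lemma cross-check).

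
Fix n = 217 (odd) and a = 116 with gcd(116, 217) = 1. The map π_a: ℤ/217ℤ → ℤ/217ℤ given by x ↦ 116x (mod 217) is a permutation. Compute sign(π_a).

Trace 85: π^k(85) = [85, 95, 170, 190, 123, 163, 29] for k=0..6.
Cycle type of π: 30×6 + 10×3 + 3×2 + 1; total 12 cycles.
n − c = 217 − 12 = 205; sign = (−1)^205 = -1.

-1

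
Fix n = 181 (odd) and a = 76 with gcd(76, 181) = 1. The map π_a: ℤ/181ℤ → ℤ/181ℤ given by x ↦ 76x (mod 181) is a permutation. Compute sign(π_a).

Trace 43: π^k(43) = [43, 10, 36, 21, 148, 26, 166] for k=0..6.
π_76 has 2 disjoint cycles with lengths [180, 1] on {0,…,180}.
Σ(ℓ_i−1) = 181−2 = 179; sign = (−1)^179 = -1.

-1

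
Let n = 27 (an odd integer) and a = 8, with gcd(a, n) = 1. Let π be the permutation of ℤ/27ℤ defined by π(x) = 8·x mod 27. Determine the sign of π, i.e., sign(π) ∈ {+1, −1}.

Orbit of 26 under x↦8x: [26, 19, 17, 1, 8, 10]… (length divides ord_27(8)).
The orbit structure of x ↦ 8x mod 27: 8 orbits of sizes [6, 6, 6, 2, 2, 2, 2, 1].
8 cycles on 27: each ℓ→(−1)^(ℓ−1), product (−1)^19 = -1.
Via Zolotarev, sign(π_{8}) = (8|27) = -1.

-1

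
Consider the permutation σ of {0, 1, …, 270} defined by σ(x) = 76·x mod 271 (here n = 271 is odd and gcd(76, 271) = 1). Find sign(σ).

Orbit of 144 under x↦76x: [144, 104, 45, 168, 31, 188, 196]… (length divides ord_271(76)).
Decompose π into cycles: lengths [270, 1] (2 cycles, including the fixed point 0).
n − c = 271 − 2 = 269; sign = (−1)^269 = -1.

-1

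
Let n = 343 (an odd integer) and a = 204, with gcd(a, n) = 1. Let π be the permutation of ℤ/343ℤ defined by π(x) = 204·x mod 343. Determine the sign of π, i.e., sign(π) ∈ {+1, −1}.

+1

Trace 288: π^k(288) = [288, 99, 302, 211, 169, 176, 232] for k=0..6.
The orbit structure of x ↦ 204x mod 343: 19 orbits of sizes [49, 49, 49, 49, 49, 49, 7, 7, 7, 7, 7, 7, 1, 1, 1, 1, 1, 1, 1].
343 − 19 = 324 transpositions; sign(π) = (−1)^324 = +1.
Check: (204/343) = +1 by Zolotarev.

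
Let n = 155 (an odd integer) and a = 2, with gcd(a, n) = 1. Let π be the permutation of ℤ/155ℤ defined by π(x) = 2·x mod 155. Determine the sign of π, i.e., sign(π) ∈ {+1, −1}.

-1

Trace 63: π^k(63) = [63, 126, 97, 39, 78, 1, 2] for k=0..6.
Decompose π into cycles: lengths [20, 20, 20, 20, 20, 20, 5, 5, 5, 5, 5, 5, 4, 1] (14 cycles, including the fixed point 0).
Σ(ℓ_i−1) = 155−14 = 141; sign = (−1)^141 = -1.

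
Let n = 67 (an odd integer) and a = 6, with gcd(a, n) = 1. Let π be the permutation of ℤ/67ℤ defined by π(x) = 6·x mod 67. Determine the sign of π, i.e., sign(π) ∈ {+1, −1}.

+1

Start at x=64: 64 → 49 → 26 → 22 → 65 → 55 → 62 → … (one orbit).
Decompose π into cycles: lengths [33, 33, 1] (3 cycles, including the fixed point 0).
67 − 3 = 64 transpositions; sign(π) = (−1)^64 = +1.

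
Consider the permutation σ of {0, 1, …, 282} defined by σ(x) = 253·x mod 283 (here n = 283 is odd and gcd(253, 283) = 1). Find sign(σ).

+1

Orbit of 204 under x↦253x: [204, 106, 216, 29, 262, 64, 61]… (length divides ord_283(253)).
The orbit structure of x ↦ 253x mod 283: 7 orbits of sizes [47, 47, 47, 47, 47, 47, 1].
With 7 cycles on 283 points, sign = (−1)^{283−7} = +1.
Via Zolotarev, sign(π_{253}) = (253|283) = +1.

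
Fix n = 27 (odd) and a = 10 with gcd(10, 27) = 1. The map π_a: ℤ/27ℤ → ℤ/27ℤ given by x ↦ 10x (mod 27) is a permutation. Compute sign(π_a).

+1

Start at x=19: 19 → 1 → 10 → 19 (one orbit).
15 cycles of lengths [3, 3, 3, 3, 3, 3, 1, 1, 1, 1, 1, 1, 1, 1, 1].
Σ(ℓ_i−1) = 27−15 = 12; sign = (−1)^12 = +1.
Zolotarev: (10|27) = +1, matching the cycle-count sign.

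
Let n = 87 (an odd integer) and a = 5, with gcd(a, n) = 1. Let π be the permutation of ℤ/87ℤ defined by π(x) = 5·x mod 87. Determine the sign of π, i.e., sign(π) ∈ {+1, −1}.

-1

Trace 5: π^k(5) = [5, 25, 38, 16, 80, 52, 86] for k=0..6.
The orbit structure of x ↦ 5x mod 87: 8 orbits of sizes [14, 14, 14, 14, 14, 14, 2, 1].
Σ(ℓ_i−1) = 87−8 = 79; sign = (−1)^79 = -1.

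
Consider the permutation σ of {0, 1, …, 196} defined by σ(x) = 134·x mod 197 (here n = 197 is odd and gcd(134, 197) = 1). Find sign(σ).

+1

Orbit of 173 under x↦134x: [173, 133, 92, 114, 107, 154, 148]… (length divides ord_197(134)).
Cycle lengths of π_134 on ℤ/197ℤ: [98, 98, 1]; 3 cycles in total.
n − c = 197 − 3 = 194; sign = (−1)^194 = +1.
Via Zolotarev, sign(π_{134}) = (134|197) = +1.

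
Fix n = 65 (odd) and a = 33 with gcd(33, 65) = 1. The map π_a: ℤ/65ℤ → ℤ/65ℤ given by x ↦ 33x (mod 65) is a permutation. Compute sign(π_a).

Trace 61: π^k(61) = [61, 63, 64, 32, 16, 8, 4] for k=0..6.
7 cycles of lengths [12, 12, 12, 12, 12, 4, 1].
65 − 7 = 58 transpositions; sign(π) = (−1)^58 = +1.

+1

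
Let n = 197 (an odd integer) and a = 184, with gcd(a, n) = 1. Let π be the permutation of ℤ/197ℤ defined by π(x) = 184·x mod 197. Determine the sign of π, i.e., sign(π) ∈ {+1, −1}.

Start at x=17: 17 → 173 → 115 → 81 → 129 → 96 → 131 → … (one orbit).
The orbit structure of x ↦ 184x mod 197: 2 orbits of sizes [196, 1].
197 − 2 = 195 transpositions; sign(π) = (−1)^195 = -1.
Check: (184/197) = -1 by Zolotarev.

-1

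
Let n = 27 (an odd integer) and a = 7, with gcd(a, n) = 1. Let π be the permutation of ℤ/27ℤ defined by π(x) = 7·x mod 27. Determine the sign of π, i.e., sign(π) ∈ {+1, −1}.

+1

Start at x=13: 13 → 10 → 16 → 4 → 1 → 7 → 22 → … (one orbit).
Cycle lengths of π_7 on ℤ/27ℤ: [9, 9, 3, 3, 1, 1, 1]; 7 cycles in total.
27 − 7 = 20 transpositions; sign(π) = (−1)^20 = +1.
(7|27)_J = +1 (Zolotarev's lemma cross-check).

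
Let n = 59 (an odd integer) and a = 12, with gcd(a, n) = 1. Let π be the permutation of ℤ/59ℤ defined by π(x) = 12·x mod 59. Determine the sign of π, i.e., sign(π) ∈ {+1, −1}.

Trace 27: π^k(27) = [27, 29, 53, 46, 21, 16, 15] for k=0..6.
Cycle lengths of π_12 on ℤ/59ℤ: [29, 29, 1]; 3 cycles in total.
3 cycles on 59: each ℓ→(−1)^(ℓ−1), product (−1)^56 = +1.

+1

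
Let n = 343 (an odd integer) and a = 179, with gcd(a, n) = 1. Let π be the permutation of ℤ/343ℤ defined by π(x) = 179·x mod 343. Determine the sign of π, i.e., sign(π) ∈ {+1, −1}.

+1

Orbit of 242 under x↦179x: [242, 100, 64, 137, 170, 246, 130]… (length divides ord_343(179)).
π_179 has 7 disjoint cycles with lengths [147, 147, 21, 21, 3, 3, 1] on {0,…,342}.
Σ(ℓ_i−1) = 343−7 = 336; sign = (−1)^336 = +1.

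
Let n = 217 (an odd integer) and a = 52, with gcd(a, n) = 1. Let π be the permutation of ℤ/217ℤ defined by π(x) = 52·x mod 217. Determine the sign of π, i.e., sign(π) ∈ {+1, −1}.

+1

Orbit of 150 under x↦52x: [150, 205, 27, 102, 96, 1, 52]… (length divides ord_217(52)).
The orbit structure of x ↦ 52x mod 217: 9 orbits of sizes [30, 30, 30, 30, 30, 30, 30, 6, 1].
n − c = 217 − 9 = 208; sign = (−1)^208 = +1.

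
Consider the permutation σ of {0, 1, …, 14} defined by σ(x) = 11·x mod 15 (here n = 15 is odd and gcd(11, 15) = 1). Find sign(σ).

Start at x=1: 1 → 11 → 1 (one orbit).
10 cycles of lengths [2, 2, 2, 2, 2, 1, 1, 1, 1, 1].
n − c = 15 − 10 = 5; sign = (−1)^5 = -1.
Check: (11/15) = -1 by Zolotarev.

-1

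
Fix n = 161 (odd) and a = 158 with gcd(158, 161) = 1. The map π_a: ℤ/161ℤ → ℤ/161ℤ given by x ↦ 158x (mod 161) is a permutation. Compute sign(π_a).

-1

Orbit of 127 under x↦158x: [127, 102, 16, 113, 144, 51, 8]… (length divides ord_161(158)).
Cycle type of π: 66×2 + 22 + 3×2 + 1; total 6 cycles.
6 cycles on 161: each ℓ→(−1)^(ℓ−1), product (−1)^155 = -1.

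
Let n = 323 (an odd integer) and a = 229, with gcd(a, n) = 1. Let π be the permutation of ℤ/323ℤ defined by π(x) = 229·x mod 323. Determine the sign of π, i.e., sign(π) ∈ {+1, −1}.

+1

Trace 191: π^k(191) = [191, 134, 1, 229, 115, 172, 305] for k=0..6.
Cycle type of π: 8×38 + 1×19; total 57 cycles.
sign(π) = (−1)^{n − #cycles} = (−1)^{323−57} = (−1)^266 = +1.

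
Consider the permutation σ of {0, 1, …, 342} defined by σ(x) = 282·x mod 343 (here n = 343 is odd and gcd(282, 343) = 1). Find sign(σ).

Trace 205: π^k(205) = [205, 186, 316, 275, 32, 106, 51] for k=0..6.
The orbit structure of x ↦ 282x mod 343: 7 orbits of sizes [147, 147, 21, 21, 3, 3, 1].
sign(π) = (−1)^{n − #cycles} = (−1)^{343−7} = (−1)^336 = +1.

+1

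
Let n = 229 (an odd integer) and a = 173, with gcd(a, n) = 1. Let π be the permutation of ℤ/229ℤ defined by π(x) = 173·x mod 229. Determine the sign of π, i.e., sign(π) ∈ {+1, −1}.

Trace 83: π^k(83) = [83, 161, 144, 180, 225, 224, 51] for k=0..6.
Cycle type of π: 57×4 + 1; total 5 cycles.
sign(π) = (−1)^{n − #cycles} = (−1)^{229−5} = (−1)^224 = +1.
Zolotarev: (173|229) = +1, matching the cycle-count sign.

+1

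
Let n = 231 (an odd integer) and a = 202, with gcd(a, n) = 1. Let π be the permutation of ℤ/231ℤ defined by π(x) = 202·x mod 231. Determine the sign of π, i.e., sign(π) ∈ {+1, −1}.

-1

Start at x=97: 97 → 190 → 34 → 169 → 181 → 64 → 223 → … (one orbit).
Decompose π into cycles: lengths [10, 10, 10, 10, 10, 10, 10, 10, 10, 10, 10, 10, 10, 10, 10, 10, 10, 10, 5, 5, 5, 5, 5, 5, 2, 2, 2, 2, 2, 2, 2, 2, 2, 1, 1, 1] (36 cycles, including the fixed point 0).
231 − 36 = 195 transpositions; sign(π) = (−1)^195 = -1.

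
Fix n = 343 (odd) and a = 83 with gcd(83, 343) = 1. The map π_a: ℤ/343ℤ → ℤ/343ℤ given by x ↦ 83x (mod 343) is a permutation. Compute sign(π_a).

-1

Trace 141: π^k(141) = [141, 41, 316, 160, 246, 181, 274] for k=0..6.
π_83 has 10 disjoint cycles with lengths [98, 98, 98, 14, 14, 14, 2, 2, 2, 1] on {0,…,342}.
With 10 cycles on 343 points, sign = (−1)^{343−10} = -1.
Check: (83/343) = -1 by Zolotarev.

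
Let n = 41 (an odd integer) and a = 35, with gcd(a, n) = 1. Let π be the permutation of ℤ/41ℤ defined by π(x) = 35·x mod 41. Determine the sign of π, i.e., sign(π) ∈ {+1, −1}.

Start at x=22: 22 → 32 → 13 → 4 → 17 → 21 → 38 → … (one orbit).
π_35 has 2 disjoint cycles with lengths [40, 1] on {0,…,40}.
n − c = 41 − 2 = 39; sign = (−1)^39 = -1.
Zolotarev: (35|41) = -1, matching the cycle-count sign.

-1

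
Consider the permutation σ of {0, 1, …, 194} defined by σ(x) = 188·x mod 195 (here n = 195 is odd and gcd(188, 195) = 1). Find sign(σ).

-1

Trace 47: π^k(47) = [47, 61, 158, 64, 137, 16, 83] for k=0..6.
The orbit structure of x ↦ 188x mod 195: 20 orbits of sizes [12, 12, 12, 12, 12, 12, 12, 12, 12, 12, 12, 12, 12, 12, 12, 4, 4, 4, 2, 1].
sign(π) = (−1)^{n − #cycles} = (−1)^{195−20} = (−1)^175 = -1.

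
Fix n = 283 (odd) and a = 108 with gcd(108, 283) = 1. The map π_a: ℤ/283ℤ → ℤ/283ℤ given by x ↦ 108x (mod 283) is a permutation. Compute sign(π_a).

-1

Orbit of 19 under x↦108x: [19, 71, 27, 86, 232, 152, 2]… (length divides ord_283(108)).
π_108 has 4 disjoint cycles with lengths [94, 94, 94, 1] on {0,…,282}.
283 − 4 = 279 transpositions; sign(π) = (−1)^279 = -1.
The Jacobi symbol (108|283) = -1 (Zolotarev) agrees.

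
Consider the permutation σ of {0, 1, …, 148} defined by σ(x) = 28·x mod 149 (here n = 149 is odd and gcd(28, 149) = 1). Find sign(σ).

Trace 49: π^k(49) = [49, 31, 123, 17, 29, 67, 88] for k=0..6.
Cycle lengths of π_28 on ℤ/149ℤ: [37, 37, 37, 37, 1]; 5 cycles in total.
With 5 cycles on 149 points, sign = (−1)^{149−5} = +1.

+1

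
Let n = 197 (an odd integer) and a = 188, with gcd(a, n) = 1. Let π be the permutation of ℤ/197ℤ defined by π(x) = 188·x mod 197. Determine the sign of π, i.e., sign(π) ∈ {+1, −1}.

+1

Orbit of 1 under x↦188x: [1, 188, 81, 59, 60, 51, 132]… (length divides ord_197(188)).
Decompose π into cycles: lengths [49, 49, 49, 49, 1] (5 cycles, including the fixed point 0).
With 5 cycles on 197 points, sign = (−1)^{197−5} = +1.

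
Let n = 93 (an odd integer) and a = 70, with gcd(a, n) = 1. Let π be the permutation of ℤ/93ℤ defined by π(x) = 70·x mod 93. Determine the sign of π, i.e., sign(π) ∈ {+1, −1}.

+1

Trace 16: π^k(16) = [16, 4, 1, 70, 64] for k=0..4.
Decompose π into cycles: lengths [5, 5, 5, 5, 5, 5, 5, 5, 5, 5, 5, 5, 5, 5, 5, 5, 5, 5, 1, 1, 1] (21 cycles, including the fixed point 0).
93 − 21 = 72 transpositions; sign(π) = (−1)^72 = +1.
Via Zolotarev, sign(π_{70}) = (70|93) = +1.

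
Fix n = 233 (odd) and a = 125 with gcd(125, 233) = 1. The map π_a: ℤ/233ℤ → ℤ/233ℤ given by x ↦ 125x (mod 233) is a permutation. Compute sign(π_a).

-1

Start at x=52: 52 → 209 → 29 → 130 → 173 → 189 → 92 → … (one orbit).
Decompose π into cycles: lengths [232, 1] (2 cycles, including the fixed point 0).
233 − 2 = 231 transpositions; sign(π) = (−1)^231 = -1.
Via Zolotarev, sign(π_{125}) = (125|233) = -1.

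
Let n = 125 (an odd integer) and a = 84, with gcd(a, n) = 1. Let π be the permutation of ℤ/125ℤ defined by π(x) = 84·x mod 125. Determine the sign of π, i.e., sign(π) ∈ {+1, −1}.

+1

Trace 84: π^k(84) = [84, 56, 79, 11, 49, 116, 119] for k=0..6.
Decompose π into cycles: lengths [50, 50, 10, 10, 2, 2, 1] (7 cycles, including the fixed point 0).
Σ(ℓ_i−1) = 125−7 = 118; sign = (−1)^118 = +1.
Zolotarev: (84|125) = +1, matching the cycle-count sign.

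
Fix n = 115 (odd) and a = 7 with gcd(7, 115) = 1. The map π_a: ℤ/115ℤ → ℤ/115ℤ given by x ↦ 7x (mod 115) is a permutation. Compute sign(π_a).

Trace 83: π^k(83) = [83, 6, 42, 64, 103, 31, 102] for k=0..6.
The orbit structure of x ↦ 7x mod 115: 5 orbits of sizes [44, 44, 22, 4, 1].
Σ(ℓ_i−1) = 115−5 = 110; sign = (−1)^110 = +1.
Check: (7/115) = +1 by Zolotarev.

+1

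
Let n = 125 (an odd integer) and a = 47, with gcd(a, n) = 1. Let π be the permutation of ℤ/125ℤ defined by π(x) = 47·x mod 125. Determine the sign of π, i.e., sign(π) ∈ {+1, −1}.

-1

Orbit of 107 under x↦47x: [107, 29, 113, 61, 117, 124, 78]… (length divides ord_125(47)).
4 cycles of lengths [100, 20, 4, 1].
sign(π) = (−1)^{n − #cycles} = (−1)^{125−4} = (−1)^121 = -1.
The Jacobi symbol (47|125) = -1 (Zolotarev) agrees.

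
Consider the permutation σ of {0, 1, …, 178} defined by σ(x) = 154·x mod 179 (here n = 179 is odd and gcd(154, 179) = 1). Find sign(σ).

Trace 61: π^k(61) = [61, 86, 177, 50, 3, 104, 85] for k=0..6.
π_154 has 2 disjoint cycles with lengths [178, 1] on {0,…,178}.
n − c = 179 − 2 = 177; sign = (−1)^177 = -1.

-1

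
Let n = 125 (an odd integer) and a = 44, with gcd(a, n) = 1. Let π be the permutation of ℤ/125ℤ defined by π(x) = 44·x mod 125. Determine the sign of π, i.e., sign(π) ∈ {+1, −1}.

Start at x=79: 79 → 101 → 69 → 36 → 84 → 71 → 124 → … (one orbit).
Cycle lengths of π_44 on ℤ/125ℤ: [50, 50, 10, 10, 2, 2, 1]; 7 cycles in total.
Σ(ℓ_i−1) = 125−7 = 118; sign = (−1)^118 = +1.
The Jacobi symbol (44|125) = +1 (Zolotarev) agrees.

+1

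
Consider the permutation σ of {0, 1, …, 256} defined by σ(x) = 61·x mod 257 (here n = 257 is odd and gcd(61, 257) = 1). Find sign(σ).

+1

Orbit of 197 under x↦61x: [197, 195, 73, 84, 241, 52, 88]… (length divides ord_257(61)).
Cycle type of π: 128×2 + 1; total 3 cycles.
sign(π) = (−1)^{n − #cycles} = (−1)^{257−3} = (−1)^254 = +1.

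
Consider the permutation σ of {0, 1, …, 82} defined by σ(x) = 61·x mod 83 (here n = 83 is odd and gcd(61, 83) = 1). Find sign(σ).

+1

Trace 9: π^k(9) = [9, 51, 40, 33, 21, 36, 38] for k=0..6.
3 cycles of lengths [41, 41, 1].
Σ(ℓ_i−1) = 83−3 = 80; sign = (−1)^80 = +1.
(61|83)_J = +1 (Zolotarev's lemma cross-check).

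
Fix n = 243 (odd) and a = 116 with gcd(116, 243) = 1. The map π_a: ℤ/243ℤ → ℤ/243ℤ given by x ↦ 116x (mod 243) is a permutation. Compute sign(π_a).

-1

Trace 233: π^k(233) = [233, 55, 62, 145, 53, 73, 206] for k=0..6.
The orbit structure of x ↦ 116x mod 243: 14 orbits of sizes [54, 54, 54, 18, 18, 18, 6, 6, 6, 2, 2, 2, 2, 1].
243 − 14 = 229 transpositions; sign(π) = (−1)^229 = -1.
Via Zolotarev, sign(π_{116}) = (116|243) = -1.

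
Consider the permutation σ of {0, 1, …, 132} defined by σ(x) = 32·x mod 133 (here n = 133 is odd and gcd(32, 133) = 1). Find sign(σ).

-1

Start at x=1: 1 → 32 → 93 → 50 → 4 → 128 → 106 → … (one orbit).
π_32 has 10 disjoint cycles with lengths [18, 18, 18, 18, 18, 18, 18, 3, 3, 1] on {0,…,132}.
Σ(ℓ_i−1) = 133−10 = 123; sign = (−1)^123 = -1.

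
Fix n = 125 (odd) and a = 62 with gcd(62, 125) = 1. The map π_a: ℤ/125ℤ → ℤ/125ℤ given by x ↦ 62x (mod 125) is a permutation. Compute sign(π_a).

-1

Orbit of 113 under x↦62x: [113, 6, 122, 64, 93, 16, 117]… (length divides ord_125(62)).
The orbit structure of x ↦ 62x mod 125: 4 orbits of sizes [100, 20, 4, 1].
With 4 cycles on 125 points, sign = (−1)^{125−4} = -1.
Check: (62/125) = -1 by Zolotarev.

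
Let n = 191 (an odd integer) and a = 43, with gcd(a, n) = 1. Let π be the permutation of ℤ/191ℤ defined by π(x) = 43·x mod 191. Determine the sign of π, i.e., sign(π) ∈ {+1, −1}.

Start at x=177: 177 → 162 → 90 → 50 → 49 → 6 → 67 → … (one orbit).
Cycle lengths of π_43 on ℤ/191ℤ: [95, 95, 1]; 3 cycles in total.
191 − 3 = 188 transpositions; sign(π) = (−1)^188 = +1.

+1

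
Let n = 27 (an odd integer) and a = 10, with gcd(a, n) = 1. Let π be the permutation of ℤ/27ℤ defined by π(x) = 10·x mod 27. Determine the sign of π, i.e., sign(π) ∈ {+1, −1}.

+1

Orbit of 19 under x↦10x: [19, 1, 10]… (length divides ord_27(10)).
Cycle type of π: 3×6 + 1×9; total 15 cycles.
27 − 15 = 12 transpositions; sign(π) = (−1)^12 = +1.
(10|27)_J = +1 (Zolotarev's lemma cross-check).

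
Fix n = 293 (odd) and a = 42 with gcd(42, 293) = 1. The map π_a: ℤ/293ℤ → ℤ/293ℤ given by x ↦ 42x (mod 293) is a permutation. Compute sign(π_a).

-1

Trace 46: π^k(46) = [46, 174, 276, 165, 191, 111, 267] for k=0..6.
2 cycles of lengths [292, 1].
293 − 2 = 291 transpositions; sign(π) = (−1)^291 = -1.
The Jacobi symbol (42|293) = -1 (Zolotarev) agrees.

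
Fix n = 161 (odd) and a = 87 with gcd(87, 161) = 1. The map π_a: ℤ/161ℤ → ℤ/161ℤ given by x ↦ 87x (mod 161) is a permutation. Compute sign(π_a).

Trace 32: π^k(32) = [32, 47, 64, 94, 128, 27, 95] for k=0..6.
Decompose π into cycles: lengths [66, 66, 11, 11, 6, 1] (6 cycles, including the fixed point 0).
With 6 cycles on 161 points, sign = (−1)^{161−6} = -1.
Zolotarev: (87|161) = -1, matching the cycle-count sign.

-1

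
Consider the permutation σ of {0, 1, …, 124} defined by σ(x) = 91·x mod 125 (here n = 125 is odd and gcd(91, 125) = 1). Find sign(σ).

+1

Start at x=21: 21 → 36 → 26 → 116 → 56 → 96 → 111 → … (one orbit).
The orbit structure of x ↦ 91x mod 125: 13 orbits of sizes [25, 25, 25, 25, 5, 5, 5, 5, 1, 1, 1, 1, 1].
Σ(ℓ_i−1) = 125−13 = 112; sign = (−1)^112 = +1.
Check: (91/125) = +1 by Zolotarev.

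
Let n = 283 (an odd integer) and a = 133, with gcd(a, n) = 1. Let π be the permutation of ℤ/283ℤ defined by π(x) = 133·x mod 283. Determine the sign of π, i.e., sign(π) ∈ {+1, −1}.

-1

Trace 64: π^k(64) = [64, 22, 96, 33, 144, 191, 216] for k=0..6.
Cycle lengths of π_133 on ℤ/283ℤ: [282, 1]; 2 cycles in total.
Σ(ℓ_i−1) = 283−2 = 281; sign = (−1)^281 = -1.
Zolotarev: (133|283) = -1, matching the cycle-count sign.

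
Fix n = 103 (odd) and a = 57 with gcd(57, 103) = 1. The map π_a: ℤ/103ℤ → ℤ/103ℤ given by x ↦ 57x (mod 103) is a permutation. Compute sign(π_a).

Orbit of 47 under x↦57x: [47, 1, 57, 56, 102, 46]… (length divides ord_103(57)).
Decompose π into cycles: lengths [6, 6, 6, 6, 6, 6, 6, 6, 6, 6, 6, 6, 6, 6, 6, 6, 6, 1] (18 cycles, including the fixed point 0).
18 cycles on 103: each ℓ→(−1)^(ℓ−1), product (−1)^85 = -1.

-1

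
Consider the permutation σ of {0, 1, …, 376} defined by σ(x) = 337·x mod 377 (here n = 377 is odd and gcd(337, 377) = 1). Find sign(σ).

-1

Start at x=248: 248 → 259 → 196 → 77 → 313 → 298 → 144 → … (one orbit).
The orbit structure of x ↦ 337x mod 377: 20 orbits of sizes [28, 28, 28, 28, 28, 28, 28, 28, 28, 28, 28, 28, 28, 2, 2, 2, 2, 2, 2, 1].
With 20 cycles on 377 points, sign = (−1)^{377−20} = -1.
(337|377)_J = -1 (Zolotarev's lemma cross-check).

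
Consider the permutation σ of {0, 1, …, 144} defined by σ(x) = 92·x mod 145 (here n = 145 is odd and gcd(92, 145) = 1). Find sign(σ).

Orbit of 57 under x↦92x: [57, 24, 33, 136, 42, 94, 93]… (length divides ord_145(92)).
Decompose π into cycles: lengths [28, 28, 28, 28, 14, 14, 4, 1] (8 cycles, including the fixed point 0).
145 − 8 = 137 transpositions; sign(π) = (−1)^137 = -1.
The Jacobi symbol (92|145) = -1 (Zolotarev) agrees.

-1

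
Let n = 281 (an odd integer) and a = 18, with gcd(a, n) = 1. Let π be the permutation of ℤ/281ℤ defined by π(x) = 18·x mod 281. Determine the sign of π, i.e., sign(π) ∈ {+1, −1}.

Orbit of 17 under x↦18x: [17, 25, 169, 232, 242, 141, 9]… (length divides ord_281(18)).
Decompose π into cycles: lengths [140, 140, 1] (3 cycles, including the fixed point 0).
n − c = 281 − 3 = 278; sign = (−1)^278 = +1.
Via Zolotarev, sign(π_{18}) = (18|281) = +1.

+1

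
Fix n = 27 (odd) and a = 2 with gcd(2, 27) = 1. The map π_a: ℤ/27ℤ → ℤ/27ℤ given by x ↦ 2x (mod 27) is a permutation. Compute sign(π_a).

Trace 20: π^k(20) = [20, 13, 26, 25, 23, 19, 11] for k=0..6.
Cycle type of π: 18 + 6 + 2 + 1; total 4 cycles.
sign(π) = (−1)^{n − #cycles} = (−1)^{27−4} = (−1)^23 = -1.
Check: (2/27) = -1 by Zolotarev.

-1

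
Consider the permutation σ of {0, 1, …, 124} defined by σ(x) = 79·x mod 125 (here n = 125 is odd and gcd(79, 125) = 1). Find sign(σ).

Trace 1: π^k(1) = [1, 79, 116, 39, 81, 24, 21] for k=0..6.
π_79 has 7 disjoint cycles with lengths [50, 50, 10, 10, 2, 2, 1] on {0,…,124}.
7 cycles on 125: each ℓ→(−1)^(ℓ−1), product (−1)^118 = +1.
(79|125)_J = +1 (Zolotarev's lemma cross-check).

+1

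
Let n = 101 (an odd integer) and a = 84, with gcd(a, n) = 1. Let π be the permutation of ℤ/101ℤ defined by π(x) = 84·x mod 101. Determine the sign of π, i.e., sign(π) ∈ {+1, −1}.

Start at x=87: 87 → 36 → 95 → 1 → 84 → 87 (one orbit).
Cycle type of π: 5×20 + 1; total 21 cycles.
101 − 21 = 80 transpositions; sign(π) = (−1)^80 = +1.
The Jacobi symbol (84|101) = +1 (Zolotarev) agrees.

+1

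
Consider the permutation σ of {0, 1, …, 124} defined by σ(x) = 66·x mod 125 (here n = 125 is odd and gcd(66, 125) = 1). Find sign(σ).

+1

Start at x=31: 31 → 46 → 36 → 1 → 66 → 106 → 121 → … (one orbit).
Cycle lengths of π_66 on ℤ/125ℤ: [25, 25, 25, 25, 5, 5, 5, 5, 1, 1, 1, 1, 1]; 13 cycles in total.
With 13 cycles on 125 points, sign = (−1)^{125−13} = +1.
Check: (66/125) = +1 by Zolotarev.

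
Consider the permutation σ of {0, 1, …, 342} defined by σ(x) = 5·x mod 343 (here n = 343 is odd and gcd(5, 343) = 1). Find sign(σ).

-1

Orbit of 6 under x↦5x: [6, 30, 150, 64, 320, 228, 111]… (length divides ord_343(5)).
4 cycles of lengths [294, 42, 6, 1].
4 cycles on 343: each ℓ→(−1)^(ℓ−1), product (−1)^339 = -1.
Via Zolotarev, sign(π_{5}) = (5|343) = -1.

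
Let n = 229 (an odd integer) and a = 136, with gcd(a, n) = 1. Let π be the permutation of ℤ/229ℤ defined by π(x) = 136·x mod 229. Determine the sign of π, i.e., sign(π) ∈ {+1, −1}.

Trace 187: π^k(187) = [187, 13, 165, 227, 186, 106, 218] for k=0..6.
Cycle lengths of π_136 on ℤ/229ℤ: [76, 76, 76, 1]; 4 cycles in total.
With 4 cycles on 229 points, sign = (−1)^{229−4} = -1.
Check: (136/229) = -1 by Zolotarev.

-1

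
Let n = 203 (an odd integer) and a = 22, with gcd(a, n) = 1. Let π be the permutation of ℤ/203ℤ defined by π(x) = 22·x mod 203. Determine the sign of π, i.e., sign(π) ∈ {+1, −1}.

Trace 57: π^k(57) = [57, 36, 183, 169, 64, 190, 120] for k=0..6.
The orbit structure of x ↦ 22x mod 203: 21 orbits of sizes [14, 14, 14, 14, 14, 14, 14, 14, 14, 14, 14, 14, 14, 14, 1, 1, 1, 1, 1, 1, 1].
203 − 21 = 182 transpositions; sign(π) = (−1)^182 = +1.

+1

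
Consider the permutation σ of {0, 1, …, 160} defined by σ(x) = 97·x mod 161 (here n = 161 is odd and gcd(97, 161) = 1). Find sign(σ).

+1

Start at x=83: 83 → 1 → 97 → 71 → 125 → 50 → 20 → … (one orbit).
The orbit structure of x ↦ 97x mod 161: 11 orbits of sizes [22, 22, 22, 22, 22, 22, 22, 2, 2, 2, 1].
With 11 cycles on 161 points, sign = (−1)^{161−11} = +1.
(97|161)_J = +1 (Zolotarev's lemma cross-check).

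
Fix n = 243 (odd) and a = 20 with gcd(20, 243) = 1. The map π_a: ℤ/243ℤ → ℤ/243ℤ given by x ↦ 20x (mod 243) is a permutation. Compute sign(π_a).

Orbit of 170 under x↦20x: [170, 241, 203, 172, 38, 31, 134]… (length divides ord_243(20)).
Cycle type of π: 162 + 54 + 18 + 6 + 2 + 1; total 6 cycles.
6 cycles on 243: each ℓ→(−1)^(ℓ−1), product (−1)^237 = -1.
Zolotarev: (20|243) = -1, matching the cycle-count sign.

-1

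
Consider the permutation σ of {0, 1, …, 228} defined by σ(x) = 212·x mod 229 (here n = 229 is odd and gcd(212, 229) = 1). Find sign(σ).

Orbit of 26 under x↦212x: [26, 16, 186, 44, 168, 121, 4]… (length divides ord_229(212)).
π_212 has 7 disjoint cycles with lengths [38, 38, 38, 38, 38, 38, 1] on {0,…,228}.
Σ(ℓ_i−1) = 229−7 = 222; sign = (−1)^222 = +1.

+1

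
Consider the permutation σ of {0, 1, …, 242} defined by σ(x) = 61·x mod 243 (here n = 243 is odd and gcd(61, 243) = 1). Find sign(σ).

+1

Trace 217: π^k(217) = [217, 115, 211, 235, 241, 121, 91] for k=0..6.
11 cycles of lengths [81, 81, 27, 27, 9, 9, 3, 3, 1, 1, 1].
sign(π) = (−1)^{n − #cycles} = (−1)^{243−11} = (−1)^232 = +1.
(61|243)_J = +1 (Zolotarev's lemma cross-check).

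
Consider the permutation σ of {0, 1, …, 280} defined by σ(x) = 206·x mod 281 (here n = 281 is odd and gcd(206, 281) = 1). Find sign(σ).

-1

Trace 212: π^k(212) = [212, 117, 217, 23, 242, 115, 86] for k=0..6.
Decompose π into cycles: lengths [280, 1] (2 cycles, including the fixed point 0).
2 cycles on 281: each ℓ→(−1)^(ℓ−1), product (−1)^279 = -1.
The Jacobi symbol (206|281) = -1 (Zolotarev) agrees.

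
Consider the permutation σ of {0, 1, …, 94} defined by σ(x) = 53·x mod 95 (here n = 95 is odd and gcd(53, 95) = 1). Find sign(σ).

+1

Trace 18: π^k(18) = [18, 4, 22, 26, 48, 74, 27] for k=0..6.
Cycle type of π: 36×2 + 18 + 4 + 1; total 5 cycles.
With 5 cycles on 95 points, sign = (−1)^{95−5} = +1.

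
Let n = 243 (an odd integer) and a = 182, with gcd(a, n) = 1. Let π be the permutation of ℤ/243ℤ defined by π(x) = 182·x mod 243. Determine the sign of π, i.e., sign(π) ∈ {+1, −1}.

-1

Orbit of 193 under x↦182x: [193, 134, 88, 221, 127, 29, 175]… (length divides ord_243(182)).
Cycle lengths of π_182 on ℤ/243ℤ: [162, 54, 18, 6, 2, 1]; 6 cycles in total.
Σ(ℓ_i−1) = 243−6 = 237; sign = (−1)^237 = -1.
The Jacobi symbol (182|243) = -1 (Zolotarev) agrees.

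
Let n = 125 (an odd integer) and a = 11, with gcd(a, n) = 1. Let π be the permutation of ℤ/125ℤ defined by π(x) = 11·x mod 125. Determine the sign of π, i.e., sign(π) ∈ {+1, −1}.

Orbit of 46 under x↦11x: [46, 6, 66, 101, 111, 96, 56]… (length divides ord_125(11)).
Cycle type of π: 25×4 + 5×4 + 1×5; total 13 cycles.
13 cycles on 125: each ℓ→(−1)^(ℓ−1), product (−1)^112 = +1.

+1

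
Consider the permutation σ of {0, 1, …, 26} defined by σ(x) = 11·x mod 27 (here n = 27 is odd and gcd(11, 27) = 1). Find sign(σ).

-1

Trace 14: π^k(14) = [14, 19, 20, 4, 17, 25, 5] for k=0..6.
Decompose π into cycles: lengths [18, 6, 2, 1] (4 cycles, including the fixed point 0).
With 4 cycles on 27 points, sign = (−1)^{27−4} = -1.
Zolotarev: (11|27) = -1, matching the cycle-count sign.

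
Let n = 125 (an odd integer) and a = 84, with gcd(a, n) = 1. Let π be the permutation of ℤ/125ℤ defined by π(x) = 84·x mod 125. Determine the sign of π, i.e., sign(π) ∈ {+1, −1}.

+1

Orbit of 29 under x↦84x: [29, 61, 124, 41, 69, 46, 114]… (length divides ord_125(84)).
Cycle type of π: 50×2 + 10×2 + 2×2 + 1; total 7 cycles.
125 − 7 = 118 transpositions; sign(π) = (−1)^118 = +1.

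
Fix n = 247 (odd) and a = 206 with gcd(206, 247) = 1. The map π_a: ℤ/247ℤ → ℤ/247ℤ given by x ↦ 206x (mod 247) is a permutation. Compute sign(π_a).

Orbit of 9 under x↦206x: [9, 125, 62, 175, 235, 245, 82]… (length divides ord_247(206)).
10 cycles of lengths [36, 36, 36, 36, 36, 36, 12, 9, 9, 1].
Σ(ℓ_i−1) = 247−10 = 237; sign = (−1)^237 = -1.
Check: (206/247) = -1 by Zolotarev.

-1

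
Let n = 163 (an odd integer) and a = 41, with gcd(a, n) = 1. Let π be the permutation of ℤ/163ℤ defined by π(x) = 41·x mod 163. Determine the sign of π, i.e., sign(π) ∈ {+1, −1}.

+1

Start at x=65: 65 → 57 → 55 → 136 → 34 → 90 → 104 → … (one orbit).
Cycle type of π: 81×2 + 1; total 3 cycles.
n − c = 163 − 3 = 160; sign = (−1)^160 = +1.
Zolotarev: (41|163) = +1, matching the cycle-count sign.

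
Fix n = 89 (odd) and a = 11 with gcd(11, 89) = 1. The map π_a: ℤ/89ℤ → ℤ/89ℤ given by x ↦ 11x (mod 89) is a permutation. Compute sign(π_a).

Trace 88: π^k(88) = [88, 78, 57, 4, 44, 39, 73] for k=0..6.
Decompose π into cycles: lengths [22, 22, 22, 22, 1] (5 cycles, including the fixed point 0).
With 5 cycles on 89 points, sign = (−1)^{89−5} = +1.
Via Zolotarev, sign(π_{11}) = (11|89) = +1.

+1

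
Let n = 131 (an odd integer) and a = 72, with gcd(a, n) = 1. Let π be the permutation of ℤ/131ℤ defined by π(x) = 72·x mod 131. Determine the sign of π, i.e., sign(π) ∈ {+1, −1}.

-1

Start at x=101: 101 → 67 → 108 → 47 → 109 → 119 → 53 → … (one orbit).
Decompose π into cycles: lengths [130, 1] (2 cycles, including the fixed point 0).
2 cycles on 131: each ℓ→(−1)^(ℓ−1), product (−1)^129 = -1.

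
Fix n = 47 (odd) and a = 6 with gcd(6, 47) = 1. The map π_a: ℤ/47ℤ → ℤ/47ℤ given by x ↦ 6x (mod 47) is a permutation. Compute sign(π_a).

Start at x=3: 3 → 18 → 14 → 37 → 34 → 16 → 2 → … (one orbit).
3 cycles of lengths [23, 23, 1].
n − c = 47 − 3 = 44; sign = (−1)^44 = +1.
Via Zolotarev, sign(π_{6}) = (6|47) = +1.

+1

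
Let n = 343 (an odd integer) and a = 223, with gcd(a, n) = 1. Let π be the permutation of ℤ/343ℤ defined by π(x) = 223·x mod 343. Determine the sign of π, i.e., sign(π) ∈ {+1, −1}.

-1

Start at x=43: 43 → 328 → 85 → 90 → 176 → 146 → 316 → … (one orbit).
Cycle lengths of π_223 on ℤ/343ℤ: [98, 98, 98, 14, 14, 14, 2, 2, 2, 1]; 10 cycles in total.
10 cycles on 343: each ℓ→(−1)^(ℓ−1), product (−1)^333 = -1.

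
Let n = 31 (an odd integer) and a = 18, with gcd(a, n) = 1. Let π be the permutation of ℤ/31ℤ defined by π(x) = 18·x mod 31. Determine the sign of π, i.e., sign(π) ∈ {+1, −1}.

Trace 4: π^k(4) = [4, 10, 25, 16, 9, 7, 2] for k=0..6.
π_18 has 3 disjoint cycles with lengths [15, 15, 1] on {0,…,30}.
31 − 3 = 28 transpositions; sign(π) = (−1)^28 = +1.
(18|31)_J = +1 (Zolotarev's lemma cross-check).

+1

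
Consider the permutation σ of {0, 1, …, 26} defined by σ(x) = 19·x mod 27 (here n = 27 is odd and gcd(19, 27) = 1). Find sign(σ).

+1

Start at x=10: 10 → 1 → 19 → 10 (one orbit).
Cycle type of π: 3×6 + 1×9; total 15 cycles.
Σ(ℓ_i−1) = 27−15 = 12; sign = (−1)^12 = +1.
Zolotarev: (19|27) = +1, matching the cycle-count sign.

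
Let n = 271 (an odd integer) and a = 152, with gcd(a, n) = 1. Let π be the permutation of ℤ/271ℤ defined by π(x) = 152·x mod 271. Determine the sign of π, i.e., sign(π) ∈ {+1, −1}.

Orbit of 216 under x↦152x: [216, 41, 270, 119, 202, 81, 117]… (length divides ord_271(152)).
π_152 has 4 disjoint cycles with lengths [90, 90, 90, 1] on {0,…,270}.
With 4 cycles on 271 points, sign = (−1)^{271−4} = -1.
Zolotarev: (152|271) = -1, matching the cycle-count sign.

-1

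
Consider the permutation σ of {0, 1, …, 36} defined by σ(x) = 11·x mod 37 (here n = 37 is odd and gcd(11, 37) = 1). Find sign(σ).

Start at x=27: 27 → 1 → 11 → 10 → 36 → 26 → 27 (one orbit).
π_11 has 7 disjoint cycles with lengths [6, 6, 6, 6, 6, 6, 1] on {0,…,36}.
Σ(ℓ_i−1) = 37−7 = 30; sign = (−1)^30 = +1.
Via Zolotarev, sign(π_{11}) = (11|37) = +1.

+1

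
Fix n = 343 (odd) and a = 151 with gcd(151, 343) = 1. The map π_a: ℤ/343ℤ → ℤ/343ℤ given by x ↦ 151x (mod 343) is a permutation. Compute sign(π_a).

Orbit of 116 under x↦151x: [116, 23, 43, 319, 149, 204, 277]… (length divides ord_343(151)).
Decompose π into cycles: lengths [147, 147, 21, 21, 3, 3, 1] (7 cycles, including the fixed point 0).
n − c = 343 − 7 = 336; sign = (−1)^336 = +1.
Check: (151/343) = +1 by Zolotarev.

+1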